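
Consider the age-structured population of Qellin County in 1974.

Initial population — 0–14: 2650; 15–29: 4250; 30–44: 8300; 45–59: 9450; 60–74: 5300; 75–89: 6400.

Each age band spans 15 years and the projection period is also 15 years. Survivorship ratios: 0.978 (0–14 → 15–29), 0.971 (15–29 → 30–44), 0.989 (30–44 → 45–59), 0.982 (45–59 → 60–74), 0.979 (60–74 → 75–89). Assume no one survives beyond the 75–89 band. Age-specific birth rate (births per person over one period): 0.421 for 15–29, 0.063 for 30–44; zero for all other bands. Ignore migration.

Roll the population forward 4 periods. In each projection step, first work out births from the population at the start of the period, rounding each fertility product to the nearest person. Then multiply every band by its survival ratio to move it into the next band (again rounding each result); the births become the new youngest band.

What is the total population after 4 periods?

— Period 1 —
Births: 4250 × 0.421 = 1789 ; 8300 × 0.063 = 523 → total 2312
15–29: 2650 × 0.978 = 2592
30–44: 4250 × 0.971 = 4127
45–59: 8300 × 0.989 = 8209
60–74: 9450 × 0.982 = 9280
75–89: 5300 × 0.979 = 5189
End of period: [2312, 2592, 4127, 8209, 9280, 5189]
— Period 2 —
Births: 2592 × 0.421 = 1091 ; 4127 × 0.063 = 260 → total 1351
15–29: 2312 × 0.978 = 2261
30–44: 2592 × 0.971 = 2517
45–59: 4127 × 0.989 = 4082
60–74: 8209 × 0.982 = 8061
75–89: 9280 × 0.979 = 9085
End of period: [1351, 2261, 2517, 4082, 8061, 9085]
— Period 3 —
Births: 2261 × 0.421 = 952 ; 2517 × 0.063 = 159 → total 1111
15–29: 1351 × 0.978 = 1321
30–44: 2261 × 0.971 = 2195
45–59: 2517 × 0.989 = 2489
60–74: 4082 × 0.982 = 4009
75–89: 8061 × 0.979 = 7892
End of period: [1111, 1321, 2195, 2489, 4009, 7892]
— Period 4 —
Births: 1321 × 0.421 = 556 ; 2195 × 0.063 = 138 → total 694
15–29: 1111 × 0.978 = 1087
30–44: 1321 × 0.971 = 1283
45–59: 2195 × 0.989 = 2171
60–74: 2489 × 0.982 = 2444
75–89: 4009 × 0.979 = 3925
End of period: [694, 1087, 1283, 2171, 2444, 3925]
Total after period 4: 694 + 1087 + 1283 + 2171 + 2444 + 3925 = 11604

11604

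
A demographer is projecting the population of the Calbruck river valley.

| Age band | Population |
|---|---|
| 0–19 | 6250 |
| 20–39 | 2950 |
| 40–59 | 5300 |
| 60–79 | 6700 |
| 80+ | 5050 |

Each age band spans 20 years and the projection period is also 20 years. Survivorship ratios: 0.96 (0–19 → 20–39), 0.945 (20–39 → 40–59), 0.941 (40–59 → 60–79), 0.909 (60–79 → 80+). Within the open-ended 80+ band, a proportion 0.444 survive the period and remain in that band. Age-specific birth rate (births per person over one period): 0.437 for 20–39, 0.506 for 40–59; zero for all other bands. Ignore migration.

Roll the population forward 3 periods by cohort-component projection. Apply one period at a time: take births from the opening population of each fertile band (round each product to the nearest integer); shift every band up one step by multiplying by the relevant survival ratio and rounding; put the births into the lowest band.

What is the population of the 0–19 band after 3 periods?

4535

[period 1]
Births: 2950 * 0.437 = 1289 ; 5300 * 0.506 = 2682 → 3971
20–39: 6250 * 0.96 = 6000
40–59: 2950 * 0.945 = 2788
60–79: 5300 * 0.941 = 4987
80+: 6700 * 0.909 + 5050 * 0.444 = 6090 + 2242 = 8332
Giving 3971 / 6000 / 2788 / 4987 / 8332.
[period 2]
Births: 6000 * 0.437 = 2622 ; 2788 * 0.506 = 1411 → 4033
20–39: 3971 * 0.96 = 3812
40–59: 6000 * 0.945 = 5670
60–79: 2788 * 0.941 = 2624
80+: 4987 * 0.909 + 8332 * 0.444 = 4533 + 3699 = 8232
Giving 4033 / 3812 / 5670 / 2624 / 8232.
[period 3]
Births: 3812 * 0.437 = 1666 ; 5670 * 0.506 = 2869 → 4535
20–39: 4033 * 0.96 = 3872
40–59: 3812 * 0.945 = 3602
60–79: 5670 * 0.941 = 5335
80+: 2624 * 0.909 + 8232 * 0.444 = 2385 + 3655 = 6040
Giving 4535 / 3872 / 3602 / 5335 / 6040.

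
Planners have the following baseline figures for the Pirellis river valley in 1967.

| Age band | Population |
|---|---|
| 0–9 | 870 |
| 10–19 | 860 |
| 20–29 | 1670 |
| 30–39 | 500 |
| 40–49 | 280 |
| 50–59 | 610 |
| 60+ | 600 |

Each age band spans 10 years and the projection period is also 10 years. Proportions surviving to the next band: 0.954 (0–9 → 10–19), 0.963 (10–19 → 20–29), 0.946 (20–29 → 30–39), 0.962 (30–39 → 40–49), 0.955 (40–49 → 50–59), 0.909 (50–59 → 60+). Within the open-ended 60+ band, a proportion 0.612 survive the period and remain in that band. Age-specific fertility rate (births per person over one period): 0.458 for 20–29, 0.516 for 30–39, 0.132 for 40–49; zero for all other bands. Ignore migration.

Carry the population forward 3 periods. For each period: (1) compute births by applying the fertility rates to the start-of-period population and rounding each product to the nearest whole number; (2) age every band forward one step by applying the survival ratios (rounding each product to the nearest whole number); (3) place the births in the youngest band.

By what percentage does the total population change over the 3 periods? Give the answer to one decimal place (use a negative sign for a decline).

30.2

Period 1:
Births: 1670 * 0.458 = 765 ; 500 * 0.516 = 258 ; 280 * 0.132 = 37 — total 1060
10–19: 870 * 0.954 = 830
20–29: 860 * 0.963 = 828
30–39: 1670 * 0.946 = 1580
40–49: 500 * 0.962 = 481
50–59: 280 * 0.955 = 267
60+: 610 * 0.909 + 600 * 0.612 = 554 + 367 = 921
Population now: 0–9=1060, 10–19=830, 20–29=828, 30–39=1580, 40–49=481, 50–59=267, 60+=921
Period 2:
Births: 828 * 0.458 = 379 ; 1580 * 0.516 = 815 ; 481 * 0.132 = 63 — total 1257
10–19: 1060 * 0.954 = 1011
20–29: 830 * 0.963 = 799
30–39: 828 * 0.946 = 783
40–49: 1580 * 0.962 = 1520
50–59: 481 * 0.955 = 459
60+: 267 * 0.909 + 921 * 0.612 = 243 + 564 = 807
Population now: 0–9=1257, 10–19=1011, 20–29=799, 30–39=783, 40–49=1520, 50–59=459, 60+=807
Period 3:
Births: 799 * 0.458 = 366 ; 783 * 0.516 = 404 ; 1520 * 0.132 = 201 — total 971
10–19: 1257 * 0.954 = 1199
20–29: 1011 * 0.963 = 974
30–39: 799 * 0.946 = 756
40–49: 783 * 0.962 = 753
50–59: 1520 * 0.955 = 1452
60+: 459 * 0.909 + 807 * 0.612 = 417 + 494 = 911
Population now: 0–9=971, 10–19=1199, 20–29=974, 30–39=756, 40–49=753, 50–59=1452, 60+=911
Total: 5390 → 7016; change = 1626; percentage change = 30.2%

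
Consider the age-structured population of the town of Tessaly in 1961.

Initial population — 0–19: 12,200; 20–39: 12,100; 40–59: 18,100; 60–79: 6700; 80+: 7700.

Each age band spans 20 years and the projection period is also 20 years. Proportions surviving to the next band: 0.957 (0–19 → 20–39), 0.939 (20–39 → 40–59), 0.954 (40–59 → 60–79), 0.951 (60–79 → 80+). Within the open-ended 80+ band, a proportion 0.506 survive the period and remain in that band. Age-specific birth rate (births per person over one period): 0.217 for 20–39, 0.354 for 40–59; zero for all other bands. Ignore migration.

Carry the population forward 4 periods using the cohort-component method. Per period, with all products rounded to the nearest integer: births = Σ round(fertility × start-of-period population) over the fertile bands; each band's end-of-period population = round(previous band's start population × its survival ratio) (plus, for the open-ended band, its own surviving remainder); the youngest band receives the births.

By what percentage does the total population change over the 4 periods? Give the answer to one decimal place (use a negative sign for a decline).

-22.4

(Bands numbered youngest = 1 to oldest = 5.)
Period 1.
Births: 12100 × 0.217 = 2626  |  18100 × 0.354 = 6407 — total 9033
Band 2: 12200 × 0.957 = 11675
Band 3: 12100 × 0.939 = 11362
Band 4: 18100 × 0.954 = 17267
Band 5: 6700 × 0.951 + 7700 × 0.506 = 6372 + 3896 = 10268
Population now: 0–19=9033, 20–39=11675, 40–59=11362, 60–79=17267, 80+=10268
Period 2.
Births: 11675 × 0.217 = 2533  |  11362 × 0.354 = 4022 — total 6555
Band 2: 9033 × 0.957 = 8645
Band 3: 11675 × 0.939 = 10963
Band 4: 11362 × 0.954 = 10839
Band 5: 17267 × 0.951 + 10268 × 0.506 = 16421 + 5196 = 21617
Population now: 0–19=6555, 20–39=8645, 40–59=10963, 60–79=10839, 80+=21617
Period 3.
Births: 8645 × 0.217 = 1876  |  10963 × 0.354 = 3881 — total 5757
Band 2: 6555 × 0.957 = 6273
Band 3: 8645 × 0.939 = 8118
Band 4: 10963 × 0.954 = 10459
Band 5: 10839 × 0.951 + 21617 × 0.506 = 10308 + 10938 = 21246
Population now: 0–19=5757, 20–39=6273, 40–59=8118, 60–79=10459, 80+=21246
Period 4.
Births: 6273 × 0.217 = 1361  |  8118 × 0.354 = 2874 — total 4235
Band 2: 5757 × 0.957 = 5509
Band 3: 6273 × 0.939 = 5890
Band 4: 8118 × 0.954 = 7745
Band 5: 10459 × 0.951 + 21246 × 0.506 = 9947 + 10750 = 20697
Population now: 0–19=4235, 20–39=5509, 40–59=5890, 60–79=7745, 80+=20697
Total: 56800 → 44076; change = -12724; percentage change = -22.4%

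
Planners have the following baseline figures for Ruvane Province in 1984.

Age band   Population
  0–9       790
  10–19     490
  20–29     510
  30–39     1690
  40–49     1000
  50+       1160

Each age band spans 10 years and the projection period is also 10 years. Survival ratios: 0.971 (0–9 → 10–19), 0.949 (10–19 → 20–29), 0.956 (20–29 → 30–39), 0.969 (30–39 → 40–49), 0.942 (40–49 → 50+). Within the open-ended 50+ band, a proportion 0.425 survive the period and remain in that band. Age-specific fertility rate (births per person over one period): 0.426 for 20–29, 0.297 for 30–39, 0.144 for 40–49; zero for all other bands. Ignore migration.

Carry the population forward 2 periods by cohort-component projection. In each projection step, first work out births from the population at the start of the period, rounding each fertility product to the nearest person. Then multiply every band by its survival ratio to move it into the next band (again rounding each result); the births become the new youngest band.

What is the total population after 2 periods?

5216

— Period 1 —
Births: 510 × 0.426 = 217 ; 1690 × 0.297 = 502 ; 1000 × 0.144 = 144 → 863
10–19: 790 × 0.971 = 767
20–29: 490 × 0.949 = 465
30–39: 510 × 0.956 = 488
40–49: 1690 × 0.969 = 1638
50+: 1000 × 0.942 + 1160 × 0.425 = 942 + 493 = 1435
Giving 863 / 767 / 465 / 488 / 1638 / 1435.
— Period 2 —
Births: 465 × 0.426 = 198 ; 488 × 0.297 = 145 ; 1638 × 0.144 = 236 → 579
10–19: 863 × 0.971 = 838
20–29: 767 × 0.949 = 728
30–39: 465 × 0.956 = 445
40–49: 488 × 0.969 = 473
50+: 1638 × 0.942 + 1435 × 0.425 = 1543 + 610 = 2153
Giving 579 / 838 / 728 / 445 / 473 / 2153.
Total after period 2: 579 + 838 + 728 + 445 + 473 + 2153 = 5216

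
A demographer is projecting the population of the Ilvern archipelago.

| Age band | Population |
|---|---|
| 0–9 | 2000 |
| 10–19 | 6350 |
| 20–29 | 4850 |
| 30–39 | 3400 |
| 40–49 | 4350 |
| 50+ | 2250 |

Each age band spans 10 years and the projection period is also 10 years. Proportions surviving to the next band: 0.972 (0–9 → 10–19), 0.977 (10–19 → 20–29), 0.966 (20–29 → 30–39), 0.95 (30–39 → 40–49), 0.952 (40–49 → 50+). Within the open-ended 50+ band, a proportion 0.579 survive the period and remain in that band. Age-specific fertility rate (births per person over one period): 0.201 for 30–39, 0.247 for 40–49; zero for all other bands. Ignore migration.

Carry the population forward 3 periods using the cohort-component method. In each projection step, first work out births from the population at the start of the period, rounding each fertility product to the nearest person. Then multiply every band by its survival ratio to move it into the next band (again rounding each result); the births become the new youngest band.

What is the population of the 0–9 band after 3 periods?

Let group 1 be 0–9 through group 6 = 50+.
After projecting period 1:
Births: 3400 × 0.201 = 683  |  4350 × 0.247 = 1074 → total 1757
Group 2: 2000 × 0.972 = 1944
Group 3: 6350 × 0.977 = 6204
Group 4: 4850 × 0.966 = 4685
Group 5: 3400 × 0.95 = 3230
Group 6: 4350 × 0.952 + 2250 × 0.579 = 4141 + 1303 = 5444
→ [1757, 1944, 6204, 4685, 3230, 5444]
After projecting period 2:
Births: 4685 × 0.201 = 942  |  3230 × 0.247 = 798 → total 1740
Group 2: 1757 × 0.972 = 1708
Group 3: 1944 × 0.977 = 1899
Group 4: 6204 × 0.966 = 5993
Group 5: 4685 × 0.95 = 4451
Group 6: 3230 × 0.952 + 5444 × 0.579 = 3075 + 3152 = 6227
→ [1740, 1708, 1899, 5993, 4451, 6227]
After projecting period 3:
Births: 5993 × 0.201 = 1205  |  4451 × 0.247 = 1099 → total 2304
Group 2: 1740 × 0.972 = 1691
Group 3: 1708 × 0.977 = 1669
Group 4: 1899 × 0.966 = 1834
Group 5: 5993 × 0.95 = 5693
Group 6: 4451 × 0.952 + 6227 × 0.579 = 4237 + 3605 = 7842
→ [2304, 1691, 1669, 1834, 5693, 7842]

2304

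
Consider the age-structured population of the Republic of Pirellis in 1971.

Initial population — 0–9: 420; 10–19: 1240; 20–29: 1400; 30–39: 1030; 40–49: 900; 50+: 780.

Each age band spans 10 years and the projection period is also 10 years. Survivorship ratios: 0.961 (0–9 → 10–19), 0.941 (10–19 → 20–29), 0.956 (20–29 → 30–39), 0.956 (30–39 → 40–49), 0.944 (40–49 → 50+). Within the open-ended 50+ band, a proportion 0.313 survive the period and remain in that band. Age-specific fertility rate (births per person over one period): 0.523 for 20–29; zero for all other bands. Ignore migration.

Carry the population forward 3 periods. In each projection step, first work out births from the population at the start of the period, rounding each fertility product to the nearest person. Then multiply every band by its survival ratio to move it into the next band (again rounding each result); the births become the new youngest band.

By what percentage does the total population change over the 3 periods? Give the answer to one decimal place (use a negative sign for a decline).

-22.3

Call the bands 1 to 6, youngest first.
Period 1.
Births: 1400 * 0.523 = 732
Band 2: 420 * 0.961 = 404
Band 3: 1240 * 0.941 = 1167
Band 4: 1400 * 0.956 = 1338
Band 5: 1030 * 0.956 = 985
Band 6: 900 * 0.944 + 780 * 0.313 = 850 + 244 = 1094
End of period: [732, 404, 1167, 1338, 985, 1094]
Period 2.
Births: 1167 * 0.523 = 610
Band 2: 732 * 0.961 = 703
Band 3: 404 * 0.941 = 380
Band 4: 1167 * 0.956 = 1116
Band 5: 1338 * 0.956 = 1279
Band 6: 985 * 0.944 + 1094 * 0.313 = 930 + 342 = 1272
End of period: [610, 703, 380, 1116, 1279, 1272]
Period 3.
Births: 380 * 0.523 = 199
Band 2: 610 * 0.961 = 586
Band 3: 703 * 0.941 = 662
Band 4: 380 * 0.956 = 363
Band 5: 1116 * 0.956 = 1067
Band 6: 1279 * 0.944 + 1272 * 0.313 = 1207 + 398 = 1605
End of period: [199, 586, 662, 363, 1067, 1605]
Total: 5770 → 4482; change = -1288; percentage change = -22.3%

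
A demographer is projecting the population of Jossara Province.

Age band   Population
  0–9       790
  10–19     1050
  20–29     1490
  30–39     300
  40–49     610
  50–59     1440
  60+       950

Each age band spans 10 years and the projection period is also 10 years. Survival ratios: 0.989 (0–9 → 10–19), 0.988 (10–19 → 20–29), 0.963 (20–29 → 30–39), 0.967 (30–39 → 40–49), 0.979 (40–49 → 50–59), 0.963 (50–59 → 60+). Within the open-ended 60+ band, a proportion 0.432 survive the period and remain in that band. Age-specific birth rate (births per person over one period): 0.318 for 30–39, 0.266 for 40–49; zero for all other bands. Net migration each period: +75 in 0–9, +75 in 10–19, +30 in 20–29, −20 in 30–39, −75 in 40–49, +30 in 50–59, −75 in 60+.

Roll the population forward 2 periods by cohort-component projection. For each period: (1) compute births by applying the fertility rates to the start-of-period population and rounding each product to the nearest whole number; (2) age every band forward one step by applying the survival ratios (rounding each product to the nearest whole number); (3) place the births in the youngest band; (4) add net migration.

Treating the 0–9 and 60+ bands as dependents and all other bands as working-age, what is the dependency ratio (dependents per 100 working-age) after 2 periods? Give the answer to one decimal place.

48.6

After projecting period 1:
Births: 300 × 0.318 = 95  |  610 × 0.266 = 162 — total 257
10–19: 790 × 0.989 = 781
20–29: 1050 × 0.988 = 1037
30–39: 1490 × 0.963 = 1435
40–49: 300 × 0.967 = 290
50–59: 610 × 0.979 = 597
60+: 1440 × 0.963 + 950 × 0.432 = 1387 + 410 = 1797
Net migration: 0–9 + 75 → 332; 10–19 + 75 → 856; 20–29 + 30 → 1067; 30–39 − 20 → 1415; 40–49 − 75 → 215; 50–59 + 30 → 627; 60+ − 75 → 1722
Population now: 0–9=332, 10–19=856, 20–29=1067, 30–39=1415, 40–49=215, 50–59=627, 60+=1722
After projecting period 2:
Births: 1415 × 0.318 = 450  |  215 × 0.266 = 57 — total 507
10–19: 332 × 0.989 = 328
20–29: 856 × 0.988 = 846
30–39: 1067 × 0.963 = 1028
40–49: 1415 × 0.967 = 1368
50–59: 215 × 0.979 = 210
60+: 627 × 0.963 + 1722 × 0.432 = 604 + 744 = 1348
Net migration: 0–9 + 75 → 582; 10–19 + 75 → 403; 20–29 + 30 → 876; 30–39 − 20 → 1008; 40–49 − 75 → 1293; 50–59 + 30 → 240; 60+ − 75 → 1273
Population now: 0–9=582, 10–19=403, 20–29=876, 30–39=1008, 40–49=1293, 50–59=240, 60+=1273
Dependents (band 0–9 + band 60+) = 582 + 1273 = 1855; working-age = 3820; ratio = 1855/3820 × 100 = 48.6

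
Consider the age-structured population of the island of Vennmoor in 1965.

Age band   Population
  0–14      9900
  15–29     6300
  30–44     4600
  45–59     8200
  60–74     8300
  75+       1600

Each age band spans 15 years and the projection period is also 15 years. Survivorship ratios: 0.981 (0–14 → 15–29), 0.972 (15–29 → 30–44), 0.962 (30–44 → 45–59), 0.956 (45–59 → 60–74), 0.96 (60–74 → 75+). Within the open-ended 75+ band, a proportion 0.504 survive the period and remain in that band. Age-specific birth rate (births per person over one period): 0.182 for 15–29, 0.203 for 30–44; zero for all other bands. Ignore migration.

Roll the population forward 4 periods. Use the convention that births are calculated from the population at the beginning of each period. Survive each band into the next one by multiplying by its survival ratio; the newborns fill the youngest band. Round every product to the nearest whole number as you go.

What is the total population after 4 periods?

27134

— Period 1 —
Births: 6300 × 0.182 = 1147 ; 4600 × 0.203 = 934 — total 2081
15–29: 9900 × 0.981 = 9712
30–44: 6300 × 0.972 = 6124
45–59: 4600 × 0.962 = 4425
60–74: 8200 × 0.956 = 7839
75+: 8300 × 0.96 + 1600 × 0.504 = 7968 + 806 = 8774
Population now: 0–14=2081, 15–29=9712, 30–44=6124, 45–59=4425, 60–74=7839, 75+=8774
— Period 2 —
Births: 9712 × 0.182 = 1768 ; 6124 × 0.203 = 1243 — total 3011
15–29: 2081 × 0.981 = 2041
30–44: 9712 × 0.972 = 9440
45–59: 6124 × 0.962 = 5891
60–74: 4425 × 0.956 = 4230
75+: 7839 × 0.96 + 8774 × 0.504 = 7525 + 4422 = 11947
Population now: 0–14=3011, 15–29=2041, 30–44=9440, 45–59=5891, 60–74=4230, 75+=11947
— Period 3 —
Births: 2041 × 0.182 = 371 ; 9440 × 0.203 = 1916 — total 2287
15–29: 3011 × 0.981 = 2954
30–44: 2041 × 0.972 = 1984
45–59: 9440 × 0.962 = 9081
60–74: 5891 × 0.956 = 5632
75+: 4230 × 0.96 + 11947 × 0.504 = 4061 + 6021 = 10082
Population now: 0–14=2287, 15–29=2954, 30–44=1984, 45–59=9081, 60–74=5632, 75+=10082
— Period 4 —
Births: 2954 × 0.182 = 538 ; 1984 × 0.203 = 403 — total 941
15–29: 2287 × 0.981 = 2244
30–44: 2954 × 0.972 = 2871
45–59: 1984 × 0.962 = 1909
60–74: 9081 × 0.956 = 8681
75+: 5632 × 0.96 + 10082 × 0.504 = 5407 + 5081 = 10488
Population now: 0–14=941, 15–29=2244, 30–44=2871, 45–59=1909, 60–74=8681, 75+=10488
Total after period 4: 941 + 2244 + 2871 + 1909 + 8681 + 10488 = 27134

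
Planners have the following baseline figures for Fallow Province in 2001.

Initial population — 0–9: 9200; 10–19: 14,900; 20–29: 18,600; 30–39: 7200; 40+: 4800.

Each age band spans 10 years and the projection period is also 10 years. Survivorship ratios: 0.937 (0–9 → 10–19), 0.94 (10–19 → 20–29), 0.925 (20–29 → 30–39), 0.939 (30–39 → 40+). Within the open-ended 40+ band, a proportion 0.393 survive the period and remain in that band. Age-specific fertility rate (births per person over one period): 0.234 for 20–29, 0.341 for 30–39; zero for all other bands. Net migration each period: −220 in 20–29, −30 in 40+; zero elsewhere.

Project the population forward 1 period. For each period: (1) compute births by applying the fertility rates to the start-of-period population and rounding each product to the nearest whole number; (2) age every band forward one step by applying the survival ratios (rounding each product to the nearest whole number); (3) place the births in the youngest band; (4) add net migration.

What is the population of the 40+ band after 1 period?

8617

Call the groups 1 to 5, youngest first.
[period 1]
Births: 18600 × 0.234 = 4352, 7200 × 0.341 = 2455 ⇒ total 6807
Group 2: 9200 × 0.937 = 8620
Group 3: 14900 × 0.94 = 14006
Group 4: 18600 × 0.925 = 17205
Group 5: 7200 × 0.939 + 4800 × 0.393 = 6761 + 1886 = 8647
Net migration: Group 3 − 220 → 13786; Group 5 − 30 → 8617
Giving 6807 / 8620 / 13786 / 17205 / 8617.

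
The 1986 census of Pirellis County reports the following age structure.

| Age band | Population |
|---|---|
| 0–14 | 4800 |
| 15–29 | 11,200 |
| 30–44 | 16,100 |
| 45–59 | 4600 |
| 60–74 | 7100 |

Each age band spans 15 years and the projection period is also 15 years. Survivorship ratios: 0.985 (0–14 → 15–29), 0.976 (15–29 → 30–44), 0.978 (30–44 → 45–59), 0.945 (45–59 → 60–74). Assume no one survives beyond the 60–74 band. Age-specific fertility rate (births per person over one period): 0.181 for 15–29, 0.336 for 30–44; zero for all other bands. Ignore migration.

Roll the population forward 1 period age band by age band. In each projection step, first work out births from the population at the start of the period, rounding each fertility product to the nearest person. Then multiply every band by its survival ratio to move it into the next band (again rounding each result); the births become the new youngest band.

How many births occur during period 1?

Call the bands 1 to 5, youngest first.
[period 1]
Births: 11200 * 0.181 = 2027, 16100 * 0.336 = 5410 ⇒ total 7437
Band 2: 4800 * 0.985 = 4728
Band 3: 11200 * 0.976 = 10931
Band 4: 16100 * 0.978 = 15746
Band 5: 4600 * 0.945 = 4347
→ [7437, 4728, 10931, 15746, 4347]

7437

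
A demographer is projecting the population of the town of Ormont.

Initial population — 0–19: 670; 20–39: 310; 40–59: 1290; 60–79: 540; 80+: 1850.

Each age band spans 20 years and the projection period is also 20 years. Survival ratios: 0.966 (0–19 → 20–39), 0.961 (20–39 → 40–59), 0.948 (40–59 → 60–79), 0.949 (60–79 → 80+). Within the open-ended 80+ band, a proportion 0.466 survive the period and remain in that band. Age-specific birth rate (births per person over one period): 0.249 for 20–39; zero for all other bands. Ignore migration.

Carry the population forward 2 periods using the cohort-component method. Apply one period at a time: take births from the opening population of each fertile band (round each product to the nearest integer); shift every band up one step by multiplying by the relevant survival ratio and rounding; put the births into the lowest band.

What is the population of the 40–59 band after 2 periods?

622

(Groups numbered youngest = 1 to oldest = 5.)
Period 1.
Births: 310 × 0.249 = 77
Group 2: 670 × 0.966 = 647
Group 3: 310 × 0.961 = 298
Group 4: 1290 × 0.948 = 1223
Group 5: 540 × 0.949 + 1850 × 0.466 = 512 + 862 = 1374
End of period: [77, 647, 298, 1223, 1374]
Period 2.
Births: 647 × 0.249 = 161
Group 2: 77 × 0.966 = 74
Group 3: 647 × 0.961 = 622
Group 4: 298 × 0.948 = 283
Group 5: 1223 × 0.949 + 1374 × 0.466 = 1161 + 640 = 1801
End of period: [161, 74, 622, 283, 1801]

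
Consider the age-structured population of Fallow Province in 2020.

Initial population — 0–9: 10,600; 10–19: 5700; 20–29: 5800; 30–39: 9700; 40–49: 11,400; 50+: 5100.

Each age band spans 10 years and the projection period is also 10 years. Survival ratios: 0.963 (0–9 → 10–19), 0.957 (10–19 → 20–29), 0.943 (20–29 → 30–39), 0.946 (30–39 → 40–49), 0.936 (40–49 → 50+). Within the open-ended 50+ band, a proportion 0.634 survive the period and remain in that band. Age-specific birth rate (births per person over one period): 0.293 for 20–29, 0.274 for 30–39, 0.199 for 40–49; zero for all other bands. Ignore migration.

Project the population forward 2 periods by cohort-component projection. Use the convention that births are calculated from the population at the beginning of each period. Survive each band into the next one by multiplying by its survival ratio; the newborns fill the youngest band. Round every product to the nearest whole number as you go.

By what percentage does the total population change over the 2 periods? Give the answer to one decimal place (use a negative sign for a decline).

1.0

Period 1:
Births: 5800 × 0.293 = 1699, 9700 × 0.274 = 2658, 11400 × 0.199 = 2269 → 6626
10–19: 10600 × 0.963 = 10208
20–29: 5700 × 0.957 = 5455
30–39: 5800 × 0.943 = 5469
40–49: 9700 × 0.946 = 9176
50+: 11400 × 0.936 + 5100 × 0.634 = 10670 + 3233 = 13903
Population now: 0–9=6626, 10–19=10208, 20–29=5455, 30–39=5469, 40–49=9176, 50+=13903
Period 2:
Births: 5455 × 0.293 = 1598, 5469 × 0.274 = 1499, 9176 × 0.199 = 1826 → 4923
10–19: 6626 × 0.963 = 6381
20–29: 10208 × 0.957 = 9769
30–39: 5455 × 0.943 = 5144
40–49: 5469 × 0.946 = 5174
50+: 9176 × 0.936 + 13903 × 0.634 = 8589 + 8815 = 17404
Population now: 0–9=4923, 10–19=6381, 20–29=9769, 30–39=5144, 40–49=5174, 50+=17404
Total: 48300 → 48795; change = 495; percentage change = 1.0%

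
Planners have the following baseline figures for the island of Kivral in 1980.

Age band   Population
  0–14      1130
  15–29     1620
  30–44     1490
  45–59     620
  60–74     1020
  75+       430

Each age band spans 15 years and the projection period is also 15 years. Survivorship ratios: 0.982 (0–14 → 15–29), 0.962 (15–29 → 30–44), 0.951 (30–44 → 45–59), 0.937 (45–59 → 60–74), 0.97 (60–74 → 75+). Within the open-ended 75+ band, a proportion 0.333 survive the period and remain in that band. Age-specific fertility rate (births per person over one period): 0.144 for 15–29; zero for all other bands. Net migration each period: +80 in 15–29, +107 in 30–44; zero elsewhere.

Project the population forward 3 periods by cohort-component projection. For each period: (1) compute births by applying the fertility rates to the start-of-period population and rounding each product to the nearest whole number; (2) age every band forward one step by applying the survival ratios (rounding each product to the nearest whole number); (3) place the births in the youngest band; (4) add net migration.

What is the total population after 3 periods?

4971

Let band 1 be 0–14 through band 6 = 75+.
Period 1:
Births: 1620 × 0.144 = 233
Band 2: 1130 × 0.982 = 1110
Band 3: 1620 × 0.962 = 1558
Band 4: 1490 × 0.951 = 1417
Band 5: 620 × 0.937 = 581
Band 6: 1020 × 0.97 + 430 × 0.333 = 989 + 143 = 1132
Net migration: Band 2 + 80 → 1190; Band 3 + 107 → 1665
Population now: 0–14=233, 15–29=1190, 30–44=1665, 45–59=1417, 60–74=581, 75+=1132
Period 2:
Births: 1190 × 0.144 = 171
Band 2: 233 × 0.982 = 229
Band 3: 1190 × 0.962 = 1145
Band 4: 1665 × 0.951 = 1583
Band 5: 1417 × 0.937 = 1328
Band 6: 581 × 0.97 + 1132 × 0.333 = 564 + 377 = 941
Net migration: Band 2 + 80 → 309; Band 3 + 107 → 1252
Population now: 0–14=171, 15–29=309, 30–44=1252, 45–59=1583, 60–74=1328, 75+=941
Period 3:
Births: 309 × 0.144 = 44
Band 2: 171 × 0.982 = 168
Band 3: 309 × 0.962 = 297
Band 4: 1252 × 0.951 = 1191
Band 5: 1583 × 0.937 = 1483
Band 6: 1328 × 0.97 + 941 × 0.333 = 1288 + 313 = 1601
Net migration: Band 2 + 80 → 248; Band 3 + 107 → 404
Population now: 0–14=44, 15–29=248, 30–44=404, 45–59=1191, 60–74=1483, 75+=1601
Total after period 3: 44 + 248 + 404 + 1191 + 1483 + 1601 = 4971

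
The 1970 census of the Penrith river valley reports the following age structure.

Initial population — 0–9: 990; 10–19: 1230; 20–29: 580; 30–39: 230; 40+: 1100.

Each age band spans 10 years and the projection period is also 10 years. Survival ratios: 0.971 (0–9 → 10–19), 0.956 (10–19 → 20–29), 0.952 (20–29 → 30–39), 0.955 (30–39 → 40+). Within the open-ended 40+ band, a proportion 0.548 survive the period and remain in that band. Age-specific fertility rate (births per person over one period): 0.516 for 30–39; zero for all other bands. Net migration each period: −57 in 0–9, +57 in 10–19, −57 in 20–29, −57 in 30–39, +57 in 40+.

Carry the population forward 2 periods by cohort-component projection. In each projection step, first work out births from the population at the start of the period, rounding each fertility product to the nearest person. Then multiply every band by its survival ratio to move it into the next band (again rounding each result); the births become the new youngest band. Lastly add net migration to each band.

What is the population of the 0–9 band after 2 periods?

[period 1]
Births: 230 × 0.516 = 119
10–19: 990 × 0.971 = 961
20–29: 1230 × 0.956 = 1176
30–39: 580 × 0.952 = 552
40+: 230 × 0.955 + 1100 × 0.548 = 220 + 603 = 823
Net migration: 0–9 − 57 → 62; 10–19 + 57 → 1018; 20–29 − 57 → 1119; 30–39 − 57 → 495; 40+ + 57 → 880
End of period: [62, 1018, 1119, 495, 880]
[period 2]
Births: 495 × 0.516 = 255
10–19: 62 × 0.971 = 60
20–29: 1018 × 0.956 = 973
30–39: 1119 × 0.952 = 1065
40+: 495 × 0.955 + 880 × 0.548 = 473 + 482 = 955
Net migration: 0–9 − 57 → 198; 10–19 + 57 → 117; 20–29 − 57 → 916; 30–39 − 57 → 1008; 40+ + 57 → 1012
End of period: [198, 117, 916, 1008, 1012]

198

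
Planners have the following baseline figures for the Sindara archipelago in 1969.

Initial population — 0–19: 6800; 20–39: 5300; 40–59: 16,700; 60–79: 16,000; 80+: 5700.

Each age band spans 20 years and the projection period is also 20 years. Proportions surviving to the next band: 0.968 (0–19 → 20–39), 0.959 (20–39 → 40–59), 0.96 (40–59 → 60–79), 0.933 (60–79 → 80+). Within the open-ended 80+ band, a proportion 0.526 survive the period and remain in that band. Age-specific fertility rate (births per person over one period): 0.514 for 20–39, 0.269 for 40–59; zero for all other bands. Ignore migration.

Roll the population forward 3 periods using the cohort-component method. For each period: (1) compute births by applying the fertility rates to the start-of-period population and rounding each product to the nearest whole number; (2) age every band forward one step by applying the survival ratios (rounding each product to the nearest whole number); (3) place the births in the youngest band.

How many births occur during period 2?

— Period 1 —
Births: 5300 × 0.514 = 2724  |  16700 × 0.269 = 4492 — total 7216
20–39: 6800 × 0.968 = 6582
40–59: 5300 × 0.959 = 5083
60–79: 16700 × 0.96 = 16032
80+: 16000 × 0.933 + 5700 × 0.526 = 14928 + 2998 = 17926
Giving 7216 / 6582 / 5083 / 16032 / 17926.
— Period 2 —
Births: 6582 × 0.514 = 3383  |  5083 × 0.269 = 1367 — total 4750
20–39: 7216 × 0.968 = 6985
40–59: 6582 × 0.959 = 6312
60–79: 5083 × 0.96 = 4880
80+: 16032 × 0.933 + 17926 × 0.526 = 14958 + 9429 = 24387
Giving 4750 / 6985 / 6312 / 4880 / 24387.

4750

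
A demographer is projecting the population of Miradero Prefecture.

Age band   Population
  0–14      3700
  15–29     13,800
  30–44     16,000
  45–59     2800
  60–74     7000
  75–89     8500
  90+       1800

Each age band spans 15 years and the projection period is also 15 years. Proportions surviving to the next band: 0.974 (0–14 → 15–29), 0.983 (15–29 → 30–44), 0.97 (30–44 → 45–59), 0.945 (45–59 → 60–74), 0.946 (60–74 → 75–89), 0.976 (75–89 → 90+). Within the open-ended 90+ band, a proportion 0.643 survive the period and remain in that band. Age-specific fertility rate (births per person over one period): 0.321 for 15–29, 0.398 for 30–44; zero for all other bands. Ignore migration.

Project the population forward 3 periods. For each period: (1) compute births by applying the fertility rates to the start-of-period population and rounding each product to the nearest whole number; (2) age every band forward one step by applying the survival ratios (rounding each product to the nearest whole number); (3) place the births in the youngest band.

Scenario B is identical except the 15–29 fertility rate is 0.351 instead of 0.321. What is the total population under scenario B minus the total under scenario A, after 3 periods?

Period 1:
Births: 13800 * 0.321 = 4430 ; 16000 * 0.398 = 6368 ⇒ total 10798
15–29: 3700 * 0.974 = 3604
30–44: 13800 * 0.983 = 13565
45–59: 16000 * 0.97 = 15520
60–74: 2800 * 0.945 = 2646
75–89: 7000 * 0.946 = 6622
90+: 8500 * 0.976 + 1800 * 0.643 = 8296 + 1157 = 9453
Giving 10798 / 3604 / 13565 / 15520 / 2646 / 6622 / 9453.
Period 2:
Births: 3604 * 0.321 = 1157 ; 13565 * 0.398 = 5399 ⇒ total 6556
15–29: 10798 * 0.974 = 10517
30–44: 3604 * 0.983 = 3543
45–59: 13565 * 0.97 = 13158
60–74: 15520 * 0.945 = 14666
75–89: 2646 * 0.946 = 2503
90+: 6622 * 0.976 + 9453 * 0.643 = 6463 + 6078 = 12541
Giving 6556 / 10517 / 3543 / 13158 / 14666 / 2503 / 12541.
Period 3:
Births: 10517 * 0.321 = 3376 ; 3543 * 0.398 = 1410 ⇒ total 4786
15–29: 6556 * 0.974 = 6386
30–44: 10517 * 0.983 = 10338
45–59: 3543 * 0.97 = 3437
60–74: 13158 * 0.945 = 12434
75–89: 14666 * 0.946 = 13874
90+: 2503 * 0.976 + 12541 * 0.643 = 2443 + 8064 = 10507
Giving 4786 / 6386 / 10338 / 3437 / 12434 / 13874 / 10507.
Scenario A total after 3 periods: 61762
Scenario B projection —
Period 1:
Births: 13800 * 0.351 = 4844 ; 16000 * 0.398 = 6368 ⇒ total 11212
15–29: 3700 * 0.974 = 3604
30–44: 13800 * 0.983 = 13565
45–59: 16000 * 0.97 = 15520
60–74: 2800 * 0.945 = 2646
75–89: 7000 * 0.946 = 6622
90+: 8500 * 0.976 + 1800 * 0.643 = 8296 + 1157 = 9453
Giving 11212 / 3604 / 13565 / 15520 / 2646 / 6622 / 9453.
Period 2:
Births: 3604 * 0.351 = 1265 ; 13565 * 0.398 = 5399 ⇒ total 6664
15–29: 11212 * 0.974 = 10920
30–44: 3604 * 0.983 = 3543
45–59: 13565 * 0.97 = 13158
60–74: 15520 * 0.945 = 14666
75–89: 2646 * 0.946 = 2503
90+: 6622 * 0.976 + 9453 * 0.643 = 6463 + 6078 = 12541
Giving 6664 / 10920 / 3543 / 13158 / 14666 / 2503 / 12541.
Period 3:
Births: 10920 * 0.351 = 3833 ; 3543 * 0.398 = 1410 ⇒ total 5243
15–29: 6664 * 0.974 = 6491
30–44: 10920 * 0.983 = 10734
45–59: 3543 * 0.97 = 3437
60–74: 13158 * 0.945 = 12434
75–89: 14666 * 0.946 = 13874
90+: 2503 * 0.976 + 12541 * 0.643 = 2443 + 8064 = 10507
Giving 5243 / 6491 / 10734 / 3437 / 12434 / 13874 / 10507.
Scenario B total after 3 periods: 62720
Difference B − A = 62720 − 61762 = 958

958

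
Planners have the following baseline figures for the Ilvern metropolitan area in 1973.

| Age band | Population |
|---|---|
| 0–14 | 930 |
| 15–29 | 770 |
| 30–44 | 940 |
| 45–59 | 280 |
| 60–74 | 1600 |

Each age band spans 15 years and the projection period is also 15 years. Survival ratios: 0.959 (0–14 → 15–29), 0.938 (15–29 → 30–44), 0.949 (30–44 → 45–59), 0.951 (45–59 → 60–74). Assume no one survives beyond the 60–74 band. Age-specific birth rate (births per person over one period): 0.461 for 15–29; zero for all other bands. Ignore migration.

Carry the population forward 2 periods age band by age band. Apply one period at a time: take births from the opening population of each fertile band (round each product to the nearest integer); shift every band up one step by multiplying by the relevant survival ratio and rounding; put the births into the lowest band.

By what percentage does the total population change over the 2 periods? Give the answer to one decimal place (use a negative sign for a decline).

-31.0

Period 1.
Births: 770 * 0.461 = 355
15–29: 930 * 0.959 = 892
30–44: 770 * 0.938 = 722
45–59: 940 * 0.949 = 892
60–74: 280 * 0.951 = 266
Giving 355 / 892 / 722 / 892 / 266.
Period 2.
Births: 892 * 0.461 = 411
15–29: 355 * 0.959 = 340
30–44: 892 * 0.938 = 837
45–59: 722 * 0.949 = 685
60–74: 892 * 0.951 = 848
Giving 411 / 340 / 837 / 685 / 848.
Total: 4520 → 3121; change = -1399; percentage change = -31.0%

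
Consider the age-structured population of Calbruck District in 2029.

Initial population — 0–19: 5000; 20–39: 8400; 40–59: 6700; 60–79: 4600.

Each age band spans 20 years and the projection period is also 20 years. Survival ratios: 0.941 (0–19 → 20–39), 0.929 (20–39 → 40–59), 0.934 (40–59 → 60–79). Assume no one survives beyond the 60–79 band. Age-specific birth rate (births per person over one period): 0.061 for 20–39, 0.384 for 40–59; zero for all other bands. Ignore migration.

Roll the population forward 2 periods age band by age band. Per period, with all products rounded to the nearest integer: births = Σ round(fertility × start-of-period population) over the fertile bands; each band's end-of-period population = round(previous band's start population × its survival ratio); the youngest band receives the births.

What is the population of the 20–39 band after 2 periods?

2903

Period 1.
Births: 8400 × 0.061 = 512 ; 6700 × 0.384 = 2573 → 3085
20–39: 5000 × 0.941 = 4705
40–59: 8400 × 0.929 = 7804
60–79: 6700 × 0.934 = 6258
Population now: 0–19=3085, 20–39=4705, 40–59=7804, 60–79=6258
Period 2.
Births: 4705 × 0.061 = 287 ; 7804 × 0.384 = 2997 → 3284
20–39: 3085 × 0.941 = 2903
40–59: 4705 × 0.929 = 4371
60–79: 7804 × 0.934 = 7289
Population now: 0–19=3284, 20–39=2903, 40–59=4371, 60–79=7289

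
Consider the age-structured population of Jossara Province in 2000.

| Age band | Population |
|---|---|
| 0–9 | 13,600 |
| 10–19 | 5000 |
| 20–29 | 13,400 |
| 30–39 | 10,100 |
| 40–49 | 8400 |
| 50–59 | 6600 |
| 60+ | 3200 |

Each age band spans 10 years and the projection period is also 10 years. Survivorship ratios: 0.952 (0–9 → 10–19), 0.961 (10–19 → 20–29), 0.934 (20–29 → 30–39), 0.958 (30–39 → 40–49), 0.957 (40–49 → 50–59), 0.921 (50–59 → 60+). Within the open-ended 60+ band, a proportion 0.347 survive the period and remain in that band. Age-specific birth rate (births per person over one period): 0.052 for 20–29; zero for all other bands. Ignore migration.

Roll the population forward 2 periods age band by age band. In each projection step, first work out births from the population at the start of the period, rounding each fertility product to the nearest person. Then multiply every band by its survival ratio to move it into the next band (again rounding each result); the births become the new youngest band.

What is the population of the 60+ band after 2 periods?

(Groups numbered youngest = 1 to oldest = 7.)
Period 1.
Births: 13400 × 0.052 = 697
Group 2: 13600 × 0.952 = 12947
Group 3: 5000 × 0.961 = 4805
Group 4: 13400 × 0.934 = 12516
Group 5: 10100 × 0.958 = 9676
Group 6: 8400 × 0.957 = 8039
Group 7: 6600 × 0.921 + 3200 × 0.347 = 6079 + 1110 = 7189
End of period: [697, 12947, 4805, 12516, 9676, 8039, 7189]
Period 2.
Births: 4805 × 0.052 = 250
Group 2: 697 × 0.952 = 664
Group 3: 12947 × 0.961 = 12442
Group 4: 4805 × 0.934 = 4488
Group 5: 12516 × 0.958 = 11990
Group 6: 9676 × 0.957 = 9260
Group 7: 8039 × 0.921 + 7189 × 0.347 = 7404 + 2495 = 9899
End of period: [250, 664, 12442, 4488, 11990, 9260, 9899]

9899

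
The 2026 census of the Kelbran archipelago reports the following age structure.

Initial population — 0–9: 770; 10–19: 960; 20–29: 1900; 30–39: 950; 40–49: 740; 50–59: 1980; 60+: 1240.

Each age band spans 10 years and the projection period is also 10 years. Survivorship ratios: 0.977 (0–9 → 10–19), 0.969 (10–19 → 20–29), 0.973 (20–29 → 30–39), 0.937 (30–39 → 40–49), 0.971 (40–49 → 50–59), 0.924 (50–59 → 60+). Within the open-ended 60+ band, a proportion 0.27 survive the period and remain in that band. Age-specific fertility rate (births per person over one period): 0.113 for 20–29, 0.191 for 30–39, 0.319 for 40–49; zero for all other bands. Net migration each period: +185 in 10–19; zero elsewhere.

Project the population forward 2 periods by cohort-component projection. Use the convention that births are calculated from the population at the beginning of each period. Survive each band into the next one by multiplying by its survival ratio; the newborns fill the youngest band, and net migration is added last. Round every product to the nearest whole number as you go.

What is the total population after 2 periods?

7203

(Groups numbered youngest = 1 to oldest = 7.)
— Period 1 —
Births: 1900 * 0.113 = 215 ; 950 * 0.191 = 181 ; 740 * 0.319 = 236 → total 632
Group 2: 770 * 0.977 = 752
Group 3: 960 * 0.969 = 930
Group 4: 1900 * 0.973 = 1849
Group 5: 950 * 0.937 = 890
Group 6: 740 * 0.971 = 719
Group 7: 1980 * 0.924 + 1240 * 0.27 = 1830 + 335 = 2165
Net migration: Group 2 + 185 → 937
→ [632, 937, 930, 1849, 890, 719, 2165]
— Period 2 —
Births: 930 * 0.113 = 105 ; 1849 * 0.191 = 353 ; 890 * 0.319 = 284 → total 742
Group 2: 632 * 0.977 = 617
Group 3: 937 * 0.969 = 908
Group 4: 930 * 0.973 = 905
Group 5: 1849 * 0.937 = 1733
Group 6: 890 * 0.971 = 864
Group 7: 719 * 0.924 + 2165 * 0.27 = 664 + 585 = 1249
Net migration: Group 2 + 185 → 802
→ [742, 802, 908, 905, 1733, 864, 1249]
Total after period 2: 742 + 802 + 908 + 905 + 1733 + 864 + 1249 = 7203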